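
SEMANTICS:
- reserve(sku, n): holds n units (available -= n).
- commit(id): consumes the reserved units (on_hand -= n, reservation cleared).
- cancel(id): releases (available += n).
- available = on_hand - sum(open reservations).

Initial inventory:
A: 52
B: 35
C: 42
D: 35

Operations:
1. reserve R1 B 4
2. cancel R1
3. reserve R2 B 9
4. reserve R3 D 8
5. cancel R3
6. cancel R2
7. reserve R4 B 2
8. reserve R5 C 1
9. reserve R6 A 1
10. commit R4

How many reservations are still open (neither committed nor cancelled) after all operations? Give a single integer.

Answer: 2

Derivation:
Step 1: reserve R1 B 4 -> on_hand[A=52 B=35 C=42 D=35] avail[A=52 B=31 C=42 D=35] open={R1}
Step 2: cancel R1 -> on_hand[A=52 B=35 C=42 D=35] avail[A=52 B=35 C=42 D=35] open={}
Step 3: reserve R2 B 9 -> on_hand[A=52 B=35 C=42 D=35] avail[A=52 B=26 C=42 D=35] open={R2}
Step 4: reserve R3 D 8 -> on_hand[A=52 B=35 C=42 D=35] avail[A=52 B=26 C=42 D=27] open={R2,R3}
Step 5: cancel R3 -> on_hand[A=52 B=35 C=42 D=35] avail[A=52 B=26 C=42 D=35] open={R2}
Step 6: cancel R2 -> on_hand[A=52 B=35 C=42 D=35] avail[A=52 B=35 C=42 D=35] open={}
Step 7: reserve R4 B 2 -> on_hand[A=52 B=35 C=42 D=35] avail[A=52 B=33 C=42 D=35] open={R4}
Step 8: reserve R5 C 1 -> on_hand[A=52 B=35 C=42 D=35] avail[A=52 B=33 C=41 D=35] open={R4,R5}
Step 9: reserve R6 A 1 -> on_hand[A=52 B=35 C=42 D=35] avail[A=51 B=33 C=41 D=35] open={R4,R5,R6}
Step 10: commit R4 -> on_hand[A=52 B=33 C=42 D=35] avail[A=51 B=33 C=41 D=35] open={R5,R6}
Open reservations: ['R5', 'R6'] -> 2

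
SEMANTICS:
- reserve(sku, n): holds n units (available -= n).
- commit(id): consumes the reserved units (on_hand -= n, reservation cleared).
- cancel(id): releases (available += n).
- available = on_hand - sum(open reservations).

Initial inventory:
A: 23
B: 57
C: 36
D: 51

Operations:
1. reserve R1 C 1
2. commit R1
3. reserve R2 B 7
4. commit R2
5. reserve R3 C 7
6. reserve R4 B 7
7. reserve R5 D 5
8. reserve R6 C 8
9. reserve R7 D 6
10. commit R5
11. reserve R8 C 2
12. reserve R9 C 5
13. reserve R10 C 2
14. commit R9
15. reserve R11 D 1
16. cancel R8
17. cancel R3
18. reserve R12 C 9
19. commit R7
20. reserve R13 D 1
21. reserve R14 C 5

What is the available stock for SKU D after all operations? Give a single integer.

Answer: 38

Derivation:
Step 1: reserve R1 C 1 -> on_hand[A=23 B=57 C=36 D=51] avail[A=23 B=57 C=35 D=51] open={R1}
Step 2: commit R1 -> on_hand[A=23 B=57 C=35 D=51] avail[A=23 B=57 C=35 D=51] open={}
Step 3: reserve R2 B 7 -> on_hand[A=23 B=57 C=35 D=51] avail[A=23 B=50 C=35 D=51] open={R2}
Step 4: commit R2 -> on_hand[A=23 B=50 C=35 D=51] avail[A=23 B=50 C=35 D=51] open={}
Step 5: reserve R3 C 7 -> on_hand[A=23 B=50 C=35 D=51] avail[A=23 B=50 C=28 D=51] open={R3}
Step 6: reserve R4 B 7 -> on_hand[A=23 B=50 C=35 D=51] avail[A=23 B=43 C=28 D=51] open={R3,R4}
Step 7: reserve R5 D 5 -> on_hand[A=23 B=50 C=35 D=51] avail[A=23 B=43 C=28 D=46] open={R3,R4,R5}
Step 8: reserve R6 C 8 -> on_hand[A=23 B=50 C=35 D=51] avail[A=23 B=43 C=20 D=46] open={R3,R4,R5,R6}
Step 9: reserve R7 D 6 -> on_hand[A=23 B=50 C=35 D=51] avail[A=23 B=43 C=20 D=40] open={R3,R4,R5,R6,R7}
Step 10: commit R5 -> on_hand[A=23 B=50 C=35 D=46] avail[A=23 B=43 C=20 D=40] open={R3,R4,R6,R7}
Step 11: reserve R8 C 2 -> on_hand[A=23 B=50 C=35 D=46] avail[A=23 B=43 C=18 D=40] open={R3,R4,R6,R7,R8}
Step 12: reserve R9 C 5 -> on_hand[A=23 B=50 C=35 D=46] avail[A=23 B=43 C=13 D=40] open={R3,R4,R6,R7,R8,R9}
Step 13: reserve R10 C 2 -> on_hand[A=23 B=50 C=35 D=46] avail[A=23 B=43 C=11 D=40] open={R10,R3,R4,R6,R7,R8,R9}
Step 14: commit R9 -> on_hand[A=23 B=50 C=30 D=46] avail[A=23 B=43 C=11 D=40] open={R10,R3,R4,R6,R7,R8}
Step 15: reserve R11 D 1 -> on_hand[A=23 B=50 C=30 D=46] avail[A=23 B=43 C=11 D=39] open={R10,R11,R3,R4,R6,R7,R8}
Step 16: cancel R8 -> on_hand[A=23 B=50 C=30 D=46] avail[A=23 B=43 C=13 D=39] open={R10,R11,R3,R4,R6,R7}
Step 17: cancel R3 -> on_hand[A=23 B=50 C=30 D=46] avail[A=23 B=43 C=20 D=39] open={R10,R11,R4,R6,R7}
Step 18: reserve R12 C 9 -> on_hand[A=23 B=50 C=30 D=46] avail[A=23 B=43 C=11 D=39] open={R10,R11,R12,R4,R6,R7}
Step 19: commit R7 -> on_hand[A=23 B=50 C=30 D=40] avail[A=23 B=43 C=11 D=39] open={R10,R11,R12,R4,R6}
Step 20: reserve R13 D 1 -> on_hand[A=23 B=50 C=30 D=40] avail[A=23 B=43 C=11 D=38] open={R10,R11,R12,R13,R4,R6}
Step 21: reserve R14 C 5 -> on_hand[A=23 B=50 C=30 D=40] avail[A=23 B=43 C=6 D=38] open={R10,R11,R12,R13,R14,R4,R6}
Final available[D] = 38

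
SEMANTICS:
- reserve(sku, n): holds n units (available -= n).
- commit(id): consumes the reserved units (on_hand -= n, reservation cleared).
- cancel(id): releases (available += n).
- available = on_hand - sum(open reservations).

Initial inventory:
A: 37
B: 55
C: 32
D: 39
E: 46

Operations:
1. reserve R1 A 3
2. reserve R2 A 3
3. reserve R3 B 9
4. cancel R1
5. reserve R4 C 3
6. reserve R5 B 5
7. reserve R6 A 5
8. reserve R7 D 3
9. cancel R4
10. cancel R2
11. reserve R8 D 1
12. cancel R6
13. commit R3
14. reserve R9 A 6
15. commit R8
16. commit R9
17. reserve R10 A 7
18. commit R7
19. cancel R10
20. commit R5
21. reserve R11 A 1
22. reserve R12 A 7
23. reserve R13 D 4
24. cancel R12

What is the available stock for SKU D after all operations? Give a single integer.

Answer: 31

Derivation:
Step 1: reserve R1 A 3 -> on_hand[A=37 B=55 C=32 D=39 E=46] avail[A=34 B=55 C=32 D=39 E=46] open={R1}
Step 2: reserve R2 A 3 -> on_hand[A=37 B=55 C=32 D=39 E=46] avail[A=31 B=55 C=32 D=39 E=46] open={R1,R2}
Step 3: reserve R3 B 9 -> on_hand[A=37 B=55 C=32 D=39 E=46] avail[A=31 B=46 C=32 D=39 E=46] open={R1,R2,R3}
Step 4: cancel R1 -> on_hand[A=37 B=55 C=32 D=39 E=46] avail[A=34 B=46 C=32 D=39 E=46] open={R2,R3}
Step 5: reserve R4 C 3 -> on_hand[A=37 B=55 C=32 D=39 E=46] avail[A=34 B=46 C=29 D=39 E=46] open={R2,R3,R4}
Step 6: reserve R5 B 5 -> on_hand[A=37 B=55 C=32 D=39 E=46] avail[A=34 B=41 C=29 D=39 E=46] open={R2,R3,R4,R5}
Step 7: reserve R6 A 5 -> on_hand[A=37 B=55 C=32 D=39 E=46] avail[A=29 B=41 C=29 D=39 E=46] open={R2,R3,R4,R5,R6}
Step 8: reserve R7 D 3 -> on_hand[A=37 B=55 C=32 D=39 E=46] avail[A=29 B=41 C=29 D=36 E=46] open={R2,R3,R4,R5,R6,R7}
Step 9: cancel R4 -> on_hand[A=37 B=55 C=32 D=39 E=46] avail[A=29 B=41 C=32 D=36 E=46] open={R2,R3,R5,R6,R7}
Step 10: cancel R2 -> on_hand[A=37 B=55 C=32 D=39 E=46] avail[A=32 B=41 C=32 D=36 E=46] open={R3,R5,R6,R7}
Step 11: reserve R8 D 1 -> on_hand[A=37 B=55 C=32 D=39 E=46] avail[A=32 B=41 C=32 D=35 E=46] open={R3,R5,R6,R7,R8}
Step 12: cancel R6 -> on_hand[A=37 B=55 C=32 D=39 E=46] avail[A=37 B=41 C=32 D=35 E=46] open={R3,R5,R7,R8}
Step 13: commit R3 -> on_hand[A=37 B=46 C=32 D=39 E=46] avail[A=37 B=41 C=32 D=35 E=46] open={R5,R7,R8}
Step 14: reserve R9 A 6 -> on_hand[A=37 B=46 C=32 D=39 E=46] avail[A=31 B=41 C=32 D=35 E=46] open={R5,R7,R8,R9}
Step 15: commit R8 -> on_hand[A=37 B=46 C=32 D=38 E=46] avail[A=31 B=41 C=32 D=35 E=46] open={R5,R7,R9}
Step 16: commit R9 -> on_hand[A=31 B=46 C=32 D=38 E=46] avail[A=31 B=41 C=32 D=35 E=46] open={R5,R7}
Step 17: reserve R10 A 7 -> on_hand[A=31 B=46 C=32 D=38 E=46] avail[A=24 B=41 C=32 D=35 E=46] open={R10,R5,R7}
Step 18: commit R7 -> on_hand[A=31 B=46 C=32 D=35 E=46] avail[A=24 B=41 C=32 D=35 E=46] open={R10,R5}
Step 19: cancel R10 -> on_hand[A=31 B=46 C=32 D=35 E=46] avail[A=31 B=41 C=32 D=35 E=46] open={R5}
Step 20: commit R5 -> on_hand[A=31 B=41 C=32 D=35 E=46] avail[A=31 B=41 C=32 D=35 E=46] open={}
Step 21: reserve R11 A 1 -> on_hand[A=31 B=41 C=32 D=35 E=46] avail[A=30 B=41 C=32 D=35 E=46] open={R11}
Step 22: reserve R12 A 7 -> on_hand[A=31 B=41 C=32 D=35 E=46] avail[A=23 B=41 C=32 D=35 E=46] open={R11,R12}
Step 23: reserve R13 D 4 -> on_hand[A=31 B=41 C=32 D=35 E=46] avail[A=23 B=41 C=32 D=31 E=46] open={R11,R12,R13}
Step 24: cancel R12 -> on_hand[A=31 B=41 C=32 D=35 E=46] avail[A=30 B=41 C=32 D=31 E=46] open={R11,R13}
Final available[D] = 31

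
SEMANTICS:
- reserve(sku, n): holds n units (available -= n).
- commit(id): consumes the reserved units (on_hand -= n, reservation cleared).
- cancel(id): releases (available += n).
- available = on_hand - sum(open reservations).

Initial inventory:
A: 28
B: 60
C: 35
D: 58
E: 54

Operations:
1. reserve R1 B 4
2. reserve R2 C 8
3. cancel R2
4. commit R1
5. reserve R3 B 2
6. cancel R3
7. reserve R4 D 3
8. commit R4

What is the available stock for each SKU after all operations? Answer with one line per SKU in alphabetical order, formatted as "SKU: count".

Answer: A: 28
B: 56
C: 35
D: 55
E: 54

Derivation:
Step 1: reserve R1 B 4 -> on_hand[A=28 B=60 C=35 D=58 E=54] avail[A=28 B=56 C=35 D=58 E=54] open={R1}
Step 2: reserve R2 C 8 -> on_hand[A=28 B=60 C=35 D=58 E=54] avail[A=28 B=56 C=27 D=58 E=54] open={R1,R2}
Step 3: cancel R2 -> on_hand[A=28 B=60 C=35 D=58 E=54] avail[A=28 B=56 C=35 D=58 E=54] open={R1}
Step 4: commit R1 -> on_hand[A=28 B=56 C=35 D=58 E=54] avail[A=28 B=56 C=35 D=58 E=54] open={}
Step 5: reserve R3 B 2 -> on_hand[A=28 B=56 C=35 D=58 E=54] avail[A=28 B=54 C=35 D=58 E=54] open={R3}
Step 6: cancel R3 -> on_hand[A=28 B=56 C=35 D=58 E=54] avail[A=28 B=56 C=35 D=58 E=54] open={}
Step 7: reserve R4 D 3 -> on_hand[A=28 B=56 C=35 D=58 E=54] avail[A=28 B=56 C=35 D=55 E=54] open={R4}
Step 8: commit R4 -> on_hand[A=28 B=56 C=35 D=55 E=54] avail[A=28 B=56 C=35 D=55 E=54] open={}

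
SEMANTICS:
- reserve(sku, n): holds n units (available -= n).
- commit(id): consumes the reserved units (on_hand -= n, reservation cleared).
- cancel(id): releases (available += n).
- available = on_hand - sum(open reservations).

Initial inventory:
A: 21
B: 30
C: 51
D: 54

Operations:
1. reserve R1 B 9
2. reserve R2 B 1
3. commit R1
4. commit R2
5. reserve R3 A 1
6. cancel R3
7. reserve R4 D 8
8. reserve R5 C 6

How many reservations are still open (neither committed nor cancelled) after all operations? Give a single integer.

Step 1: reserve R1 B 9 -> on_hand[A=21 B=30 C=51 D=54] avail[A=21 B=21 C=51 D=54] open={R1}
Step 2: reserve R2 B 1 -> on_hand[A=21 B=30 C=51 D=54] avail[A=21 B=20 C=51 D=54] open={R1,R2}
Step 3: commit R1 -> on_hand[A=21 B=21 C=51 D=54] avail[A=21 B=20 C=51 D=54] open={R2}
Step 4: commit R2 -> on_hand[A=21 B=20 C=51 D=54] avail[A=21 B=20 C=51 D=54] open={}
Step 5: reserve R3 A 1 -> on_hand[A=21 B=20 C=51 D=54] avail[A=20 B=20 C=51 D=54] open={R3}
Step 6: cancel R3 -> on_hand[A=21 B=20 C=51 D=54] avail[A=21 B=20 C=51 D=54] open={}
Step 7: reserve R4 D 8 -> on_hand[A=21 B=20 C=51 D=54] avail[A=21 B=20 C=51 D=46] open={R4}
Step 8: reserve R5 C 6 -> on_hand[A=21 B=20 C=51 D=54] avail[A=21 B=20 C=45 D=46] open={R4,R5}
Open reservations: ['R4', 'R5'] -> 2

Answer: 2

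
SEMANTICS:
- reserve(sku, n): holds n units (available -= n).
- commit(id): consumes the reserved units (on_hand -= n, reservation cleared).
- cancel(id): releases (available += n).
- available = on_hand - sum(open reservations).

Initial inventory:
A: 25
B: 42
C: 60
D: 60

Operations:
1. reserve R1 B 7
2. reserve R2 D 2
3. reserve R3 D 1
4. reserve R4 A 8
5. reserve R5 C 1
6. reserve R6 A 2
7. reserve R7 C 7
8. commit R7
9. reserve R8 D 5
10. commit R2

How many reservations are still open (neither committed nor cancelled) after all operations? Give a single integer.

Answer: 6

Derivation:
Step 1: reserve R1 B 7 -> on_hand[A=25 B=42 C=60 D=60] avail[A=25 B=35 C=60 D=60] open={R1}
Step 2: reserve R2 D 2 -> on_hand[A=25 B=42 C=60 D=60] avail[A=25 B=35 C=60 D=58] open={R1,R2}
Step 3: reserve R3 D 1 -> on_hand[A=25 B=42 C=60 D=60] avail[A=25 B=35 C=60 D=57] open={R1,R2,R3}
Step 4: reserve R4 A 8 -> on_hand[A=25 B=42 C=60 D=60] avail[A=17 B=35 C=60 D=57] open={R1,R2,R3,R4}
Step 5: reserve R5 C 1 -> on_hand[A=25 B=42 C=60 D=60] avail[A=17 B=35 C=59 D=57] open={R1,R2,R3,R4,R5}
Step 6: reserve R6 A 2 -> on_hand[A=25 B=42 C=60 D=60] avail[A=15 B=35 C=59 D=57] open={R1,R2,R3,R4,R5,R6}
Step 7: reserve R7 C 7 -> on_hand[A=25 B=42 C=60 D=60] avail[A=15 B=35 C=52 D=57] open={R1,R2,R3,R4,R5,R6,R7}
Step 8: commit R7 -> on_hand[A=25 B=42 C=53 D=60] avail[A=15 B=35 C=52 D=57] open={R1,R2,R3,R4,R5,R6}
Step 9: reserve R8 D 5 -> on_hand[A=25 B=42 C=53 D=60] avail[A=15 B=35 C=52 D=52] open={R1,R2,R3,R4,R5,R6,R8}
Step 10: commit R2 -> on_hand[A=25 B=42 C=53 D=58] avail[A=15 B=35 C=52 D=52] open={R1,R3,R4,R5,R6,R8}
Open reservations: ['R1', 'R3', 'R4', 'R5', 'R6', 'R8'] -> 6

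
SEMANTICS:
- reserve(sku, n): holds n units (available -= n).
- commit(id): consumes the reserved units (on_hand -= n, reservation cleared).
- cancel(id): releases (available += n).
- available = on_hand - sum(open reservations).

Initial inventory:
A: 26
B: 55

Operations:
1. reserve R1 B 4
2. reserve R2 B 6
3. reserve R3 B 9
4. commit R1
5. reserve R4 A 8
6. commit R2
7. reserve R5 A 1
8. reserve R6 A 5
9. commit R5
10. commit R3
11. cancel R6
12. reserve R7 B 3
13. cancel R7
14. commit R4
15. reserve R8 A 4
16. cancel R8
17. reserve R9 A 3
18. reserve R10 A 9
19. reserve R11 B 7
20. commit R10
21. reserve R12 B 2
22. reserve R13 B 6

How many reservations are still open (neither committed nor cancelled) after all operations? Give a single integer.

Step 1: reserve R1 B 4 -> on_hand[A=26 B=55] avail[A=26 B=51] open={R1}
Step 2: reserve R2 B 6 -> on_hand[A=26 B=55] avail[A=26 B=45] open={R1,R2}
Step 3: reserve R3 B 9 -> on_hand[A=26 B=55] avail[A=26 B=36] open={R1,R2,R3}
Step 4: commit R1 -> on_hand[A=26 B=51] avail[A=26 B=36] open={R2,R3}
Step 5: reserve R4 A 8 -> on_hand[A=26 B=51] avail[A=18 B=36] open={R2,R3,R4}
Step 6: commit R2 -> on_hand[A=26 B=45] avail[A=18 B=36] open={R3,R4}
Step 7: reserve R5 A 1 -> on_hand[A=26 B=45] avail[A=17 B=36] open={R3,R4,R5}
Step 8: reserve R6 A 5 -> on_hand[A=26 B=45] avail[A=12 B=36] open={R3,R4,R5,R6}
Step 9: commit R5 -> on_hand[A=25 B=45] avail[A=12 B=36] open={R3,R4,R6}
Step 10: commit R3 -> on_hand[A=25 B=36] avail[A=12 B=36] open={R4,R6}
Step 11: cancel R6 -> on_hand[A=25 B=36] avail[A=17 B=36] open={R4}
Step 12: reserve R7 B 3 -> on_hand[A=25 B=36] avail[A=17 B=33] open={R4,R7}
Step 13: cancel R7 -> on_hand[A=25 B=36] avail[A=17 B=36] open={R4}
Step 14: commit R4 -> on_hand[A=17 B=36] avail[A=17 B=36] open={}
Step 15: reserve R8 A 4 -> on_hand[A=17 B=36] avail[A=13 B=36] open={R8}
Step 16: cancel R8 -> on_hand[A=17 B=36] avail[A=17 B=36] open={}
Step 17: reserve R9 A 3 -> on_hand[A=17 B=36] avail[A=14 B=36] open={R9}
Step 18: reserve R10 A 9 -> on_hand[A=17 B=36] avail[A=5 B=36] open={R10,R9}
Step 19: reserve R11 B 7 -> on_hand[A=17 B=36] avail[A=5 B=29] open={R10,R11,R9}
Step 20: commit R10 -> on_hand[A=8 B=36] avail[A=5 B=29] open={R11,R9}
Step 21: reserve R12 B 2 -> on_hand[A=8 B=36] avail[A=5 B=27] open={R11,R12,R9}
Step 22: reserve R13 B 6 -> on_hand[A=8 B=36] avail[A=5 B=21] open={R11,R12,R13,R9}
Open reservations: ['R11', 'R12', 'R13', 'R9'] -> 4

Answer: 4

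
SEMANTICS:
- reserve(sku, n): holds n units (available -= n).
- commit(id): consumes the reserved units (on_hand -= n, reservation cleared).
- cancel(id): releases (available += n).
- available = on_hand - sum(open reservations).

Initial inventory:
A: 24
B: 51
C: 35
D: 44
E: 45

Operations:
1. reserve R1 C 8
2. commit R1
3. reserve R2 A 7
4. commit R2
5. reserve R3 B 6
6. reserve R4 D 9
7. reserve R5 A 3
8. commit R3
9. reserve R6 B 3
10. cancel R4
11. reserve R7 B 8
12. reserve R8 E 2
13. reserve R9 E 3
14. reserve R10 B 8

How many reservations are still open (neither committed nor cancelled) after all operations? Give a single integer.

Answer: 6

Derivation:
Step 1: reserve R1 C 8 -> on_hand[A=24 B=51 C=35 D=44 E=45] avail[A=24 B=51 C=27 D=44 E=45] open={R1}
Step 2: commit R1 -> on_hand[A=24 B=51 C=27 D=44 E=45] avail[A=24 B=51 C=27 D=44 E=45] open={}
Step 3: reserve R2 A 7 -> on_hand[A=24 B=51 C=27 D=44 E=45] avail[A=17 B=51 C=27 D=44 E=45] open={R2}
Step 4: commit R2 -> on_hand[A=17 B=51 C=27 D=44 E=45] avail[A=17 B=51 C=27 D=44 E=45] open={}
Step 5: reserve R3 B 6 -> on_hand[A=17 B=51 C=27 D=44 E=45] avail[A=17 B=45 C=27 D=44 E=45] open={R3}
Step 6: reserve R4 D 9 -> on_hand[A=17 B=51 C=27 D=44 E=45] avail[A=17 B=45 C=27 D=35 E=45] open={R3,R4}
Step 7: reserve R5 A 3 -> on_hand[A=17 B=51 C=27 D=44 E=45] avail[A=14 B=45 C=27 D=35 E=45] open={R3,R4,R5}
Step 8: commit R3 -> on_hand[A=17 B=45 C=27 D=44 E=45] avail[A=14 B=45 C=27 D=35 E=45] open={R4,R5}
Step 9: reserve R6 B 3 -> on_hand[A=17 B=45 C=27 D=44 E=45] avail[A=14 B=42 C=27 D=35 E=45] open={R4,R5,R6}
Step 10: cancel R4 -> on_hand[A=17 B=45 C=27 D=44 E=45] avail[A=14 B=42 C=27 D=44 E=45] open={R5,R6}
Step 11: reserve R7 B 8 -> on_hand[A=17 B=45 C=27 D=44 E=45] avail[A=14 B=34 C=27 D=44 E=45] open={R5,R6,R7}
Step 12: reserve R8 E 2 -> on_hand[A=17 B=45 C=27 D=44 E=45] avail[A=14 B=34 C=27 D=44 E=43] open={R5,R6,R7,R8}
Step 13: reserve R9 E 3 -> on_hand[A=17 B=45 C=27 D=44 E=45] avail[A=14 B=34 C=27 D=44 E=40] open={R5,R6,R7,R8,R9}
Step 14: reserve R10 B 8 -> on_hand[A=17 B=45 C=27 D=44 E=45] avail[A=14 B=26 C=27 D=44 E=40] open={R10,R5,R6,R7,R8,R9}
Open reservations: ['R10', 'R5', 'R6', 'R7', 'R8', 'R9'] -> 6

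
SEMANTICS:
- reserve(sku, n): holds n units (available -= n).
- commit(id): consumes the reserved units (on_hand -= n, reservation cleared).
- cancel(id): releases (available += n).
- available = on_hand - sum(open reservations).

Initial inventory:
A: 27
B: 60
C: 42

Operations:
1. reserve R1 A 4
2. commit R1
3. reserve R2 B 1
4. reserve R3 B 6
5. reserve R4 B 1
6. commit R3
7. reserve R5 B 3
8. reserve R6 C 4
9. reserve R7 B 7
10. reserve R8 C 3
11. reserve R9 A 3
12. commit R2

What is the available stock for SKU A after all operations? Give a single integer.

Answer: 20

Derivation:
Step 1: reserve R1 A 4 -> on_hand[A=27 B=60 C=42] avail[A=23 B=60 C=42] open={R1}
Step 2: commit R1 -> on_hand[A=23 B=60 C=42] avail[A=23 B=60 C=42] open={}
Step 3: reserve R2 B 1 -> on_hand[A=23 B=60 C=42] avail[A=23 B=59 C=42] open={R2}
Step 4: reserve R3 B 6 -> on_hand[A=23 B=60 C=42] avail[A=23 B=53 C=42] open={R2,R3}
Step 5: reserve R4 B 1 -> on_hand[A=23 B=60 C=42] avail[A=23 B=52 C=42] open={R2,R3,R4}
Step 6: commit R3 -> on_hand[A=23 B=54 C=42] avail[A=23 B=52 C=42] open={R2,R4}
Step 7: reserve R5 B 3 -> on_hand[A=23 B=54 C=42] avail[A=23 B=49 C=42] open={R2,R4,R5}
Step 8: reserve R6 C 4 -> on_hand[A=23 B=54 C=42] avail[A=23 B=49 C=38] open={R2,R4,R5,R6}
Step 9: reserve R7 B 7 -> on_hand[A=23 B=54 C=42] avail[A=23 B=42 C=38] open={R2,R4,R5,R6,R7}
Step 10: reserve R8 C 3 -> on_hand[A=23 B=54 C=42] avail[A=23 B=42 C=35] open={R2,R4,R5,R6,R7,R8}
Step 11: reserve R9 A 3 -> on_hand[A=23 B=54 C=42] avail[A=20 B=42 C=35] open={R2,R4,R5,R6,R7,R8,R9}
Step 12: commit R2 -> on_hand[A=23 B=53 C=42] avail[A=20 B=42 C=35] open={R4,R5,R6,R7,R8,R9}
Final available[A] = 20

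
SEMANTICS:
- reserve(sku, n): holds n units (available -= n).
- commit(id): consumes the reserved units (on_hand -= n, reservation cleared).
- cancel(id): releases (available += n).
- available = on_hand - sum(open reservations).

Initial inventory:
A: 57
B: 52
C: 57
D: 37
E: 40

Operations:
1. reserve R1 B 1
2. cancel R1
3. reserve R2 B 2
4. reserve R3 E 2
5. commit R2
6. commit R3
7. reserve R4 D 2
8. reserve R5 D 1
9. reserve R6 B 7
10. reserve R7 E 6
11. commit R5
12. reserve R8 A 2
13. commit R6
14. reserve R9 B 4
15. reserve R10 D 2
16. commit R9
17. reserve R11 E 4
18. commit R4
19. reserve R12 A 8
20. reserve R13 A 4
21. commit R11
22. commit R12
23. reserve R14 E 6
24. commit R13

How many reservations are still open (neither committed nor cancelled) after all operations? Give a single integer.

Step 1: reserve R1 B 1 -> on_hand[A=57 B=52 C=57 D=37 E=40] avail[A=57 B=51 C=57 D=37 E=40] open={R1}
Step 2: cancel R1 -> on_hand[A=57 B=52 C=57 D=37 E=40] avail[A=57 B=52 C=57 D=37 E=40] open={}
Step 3: reserve R2 B 2 -> on_hand[A=57 B=52 C=57 D=37 E=40] avail[A=57 B=50 C=57 D=37 E=40] open={R2}
Step 4: reserve R3 E 2 -> on_hand[A=57 B=52 C=57 D=37 E=40] avail[A=57 B=50 C=57 D=37 E=38] open={R2,R3}
Step 5: commit R2 -> on_hand[A=57 B=50 C=57 D=37 E=40] avail[A=57 B=50 C=57 D=37 E=38] open={R3}
Step 6: commit R3 -> on_hand[A=57 B=50 C=57 D=37 E=38] avail[A=57 B=50 C=57 D=37 E=38] open={}
Step 7: reserve R4 D 2 -> on_hand[A=57 B=50 C=57 D=37 E=38] avail[A=57 B=50 C=57 D=35 E=38] open={R4}
Step 8: reserve R5 D 1 -> on_hand[A=57 B=50 C=57 D=37 E=38] avail[A=57 B=50 C=57 D=34 E=38] open={R4,R5}
Step 9: reserve R6 B 7 -> on_hand[A=57 B=50 C=57 D=37 E=38] avail[A=57 B=43 C=57 D=34 E=38] open={R4,R5,R6}
Step 10: reserve R7 E 6 -> on_hand[A=57 B=50 C=57 D=37 E=38] avail[A=57 B=43 C=57 D=34 E=32] open={R4,R5,R6,R7}
Step 11: commit R5 -> on_hand[A=57 B=50 C=57 D=36 E=38] avail[A=57 B=43 C=57 D=34 E=32] open={R4,R6,R7}
Step 12: reserve R8 A 2 -> on_hand[A=57 B=50 C=57 D=36 E=38] avail[A=55 B=43 C=57 D=34 E=32] open={R4,R6,R7,R8}
Step 13: commit R6 -> on_hand[A=57 B=43 C=57 D=36 E=38] avail[A=55 B=43 C=57 D=34 E=32] open={R4,R7,R8}
Step 14: reserve R9 B 4 -> on_hand[A=57 B=43 C=57 D=36 E=38] avail[A=55 B=39 C=57 D=34 E=32] open={R4,R7,R8,R9}
Step 15: reserve R10 D 2 -> on_hand[A=57 B=43 C=57 D=36 E=38] avail[A=55 B=39 C=57 D=32 E=32] open={R10,R4,R7,R8,R9}
Step 16: commit R9 -> on_hand[A=57 B=39 C=57 D=36 E=38] avail[A=55 B=39 C=57 D=32 E=32] open={R10,R4,R7,R8}
Step 17: reserve R11 E 4 -> on_hand[A=57 B=39 C=57 D=36 E=38] avail[A=55 B=39 C=57 D=32 E=28] open={R10,R11,R4,R7,R8}
Step 18: commit R4 -> on_hand[A=57 B=39 C=57 D=34 E=38] avail[A=55 B=39 C=57 D=32 E=28] open={R10,R11,R7,R8}
Step 19: reserve R12 A 8 -> on_hand[A=57 B=39 C=57 D=34 E=38] avail[A=47 B=39 C=57 D=32 E=28] open={R10,R11,R12,R7,R8}
Step 20: reserve R13 A 4 -> on_hand[A=57 B=39 C=57 D=34 E=38] avail[A=43 B=39 C=57 D=32 E=28] open={R10,R11,R12,R13,R7,R8}
Step 21: commit R11 -> on_hand[A=57 B=39 C=57 D=34 E=34] avail[A=43 B=39 C=57 D=32 E=28] open={R10,R12,R13,R7,R8}
Step 22: commit R12 -> on_hand[A=49 B=39 C=57 D=34 E=34] avail[A=43 B=39 C=57 D=32 E=28] open={R10,R13,R7,R8}
Step 23: reserve R14 E 6 -> on_hand[A=49 B=39 C=57 D=34 E=34] avail[A=43 B=39 C=57 D=32 E=22] open={R10,R13,R14,R7,R8}
Step 24: commit R13 -> on_hand[A=45 B=39 C=57 D=34 E=34] avail[A=43 B=39 C=57 D=32 E=22] open={R10,R14,R7,R8}
Open reservations: ['R10', 'R14', 'R7', 'R8'] -> 4

Answer: 4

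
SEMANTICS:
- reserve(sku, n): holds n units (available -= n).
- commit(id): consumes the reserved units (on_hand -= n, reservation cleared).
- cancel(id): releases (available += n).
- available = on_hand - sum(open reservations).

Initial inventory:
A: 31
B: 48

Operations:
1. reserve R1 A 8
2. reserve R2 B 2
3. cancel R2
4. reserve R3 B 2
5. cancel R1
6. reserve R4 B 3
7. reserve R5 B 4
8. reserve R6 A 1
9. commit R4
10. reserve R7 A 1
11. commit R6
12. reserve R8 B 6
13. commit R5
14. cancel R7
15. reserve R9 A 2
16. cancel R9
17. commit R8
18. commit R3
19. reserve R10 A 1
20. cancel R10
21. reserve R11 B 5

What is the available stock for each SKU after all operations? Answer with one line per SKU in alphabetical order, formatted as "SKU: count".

Step 1: reserve R1 A 8 -> on_hand[A=31 B=48] avail[A=23 B=48] open={R1}
Step 2: reserve R2 B 2 -> on_hand[A=31 B=48] avail[A=23 B=46] open={R1,R2}
Step 3: cancel R2 -> on_hand[A=31 B=48] avail[A=23 B=48] open={R1}
Step 4: reserve R3 B 2 -> on_hand[A=31 B=48] avail[A=23 B=46] open={R1,R3}
Step 5: cancel R1 -> on_hand[A=31 B=48] avail[A=31 B=46] open={R3}
Step 6: reserve R4 B 3 -> on_hand[A=31 B=48] avail[A=31 B=43] open={R3,R4}
Step 7: reserve R5 B 4 -> on_hand[A=31 B=48] avail[A=31 B=39] open={R3,R4,R5}
Step 8: reserve R6 A 1 -> on_hand[A=31 B=48] avail[A=30 B=39] open={R3,R4,R5,R6}
Step 9: commit R4 -> on_hand[A=31 B=45] avail[A=30 B=39] open={R3,R5,R6}
Step 10: reserve R7 A 1 -> on_hand[A=31 B=45] avail[A=29 B=39] open={R3,R5,R6,R7}
Step 11: commit R6 -> on_hand[A=30 B=45] avail[A=29 B=39] open={R3,R5,R7}
Step 12: reserve R8 B 6 -> on_hand[A=30 B=45] avail[A=29 B=33] open={R3,R5,R7,R8}
Step 13: commit R5 -> on_hand[A=30 B=41] avail[A=29 B=33] open={R3,R7,R8}
Step 14: cancel R7 -> on_hand[A=30 B=41] avail[A=30 B=33] open={R3,R8}
Step 15: reserve R9 A 2 -> on_hand[A=30 B=41] avail[A=28 B=33] open={R3,R8,R9}
Step 16: cancel R9 -> on_hand[A=30 B=41] avail[A=30 B=33] open={R3,R8}
Step 17: commit R8 -> on_hand[A=30 B=35] avail[A=30 B=33] open={R3}
Step 18: commit R3 -> on_hand[A=30 B=33] avail[A=30 B=33] open={}
Step 19: reserve R10 A 1 -> on_hand[A=30 B=33] avail[A=29 B=33] open={R10}
Step 20: cancel R10 -> on_hand[A=30 B=33] avail[A=30 B=33] open={}
Step 21: reserve R11 B 5 -> on_hand[A=30 B=33] avail[A=30 B=28] open={R11}

Answer: A: 30
B: 28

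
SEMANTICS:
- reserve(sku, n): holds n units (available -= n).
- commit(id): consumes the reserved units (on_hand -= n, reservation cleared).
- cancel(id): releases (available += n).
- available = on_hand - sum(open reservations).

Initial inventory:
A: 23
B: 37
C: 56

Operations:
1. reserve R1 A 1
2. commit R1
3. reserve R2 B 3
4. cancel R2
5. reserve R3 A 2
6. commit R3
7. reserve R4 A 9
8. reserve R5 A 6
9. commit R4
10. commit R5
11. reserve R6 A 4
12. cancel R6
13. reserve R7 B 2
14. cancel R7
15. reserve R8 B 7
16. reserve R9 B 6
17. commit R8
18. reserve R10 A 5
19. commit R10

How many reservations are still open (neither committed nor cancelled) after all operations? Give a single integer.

Step 1: reserve R1 A 1 -> on_hand[A=23 B=37 C=56] avail[A=22 B=37 C=56] open={R1}
Step 2: commit R1 -> on_hand[A=22 B=37 C=56] avail[A=22 B=37 C=56] open={}
Step 3: reserve R2 B 3 -> on_hand[A=22 B=37 C=56] avail[A=22 B=34 C=56] open={R2}
Step 4: cancel R2 -> on_hand[A=22 B=37 C=56] avail[A=22 B=37 C=56] open={}
Step 5: reserve R3 A 2 -> on_hand[A=22 B=37 C=56] avail[A=20 B=37 C=56] open={R3}
Step 6: commit R3 -> on_hand[A=20 B=37 C=56] avail[A=20 B=37 C=56] open={}
Step 7: reserve R4 A 9 -> on_hand[A=20 B=37 C=56] avail[A=11 B=37 C=56] open={R4}
Step 8: reserve R5 A 6 -> on_hand[A=20 B=37 C=56] avail[A=5 B=37 C=56] open={R4,R5}
Step 9: commit R4 -> on_hand[A=11 B=37 C=56] avail[A=5 B=37 C=56] open={R5}
Step 10: commit R5 -> on_hand[A=5 B=37 C=56] avail[A=5 B=37 C=56] open={}
Step 11: reserve R6 A 4 -> on_hand[A=5 B=37 C=56] avail[A=1 B=37 C=56] open={R6}
Step 12: cancel R6 -> on_hand[A=5 B=37 C=56] avail[A=5 B=37 C=56] open={}
Step 13: reserve R7 B 2 -> on_hand[A=5 B=37 C=56] avail[A=5 B=35 C=56] open={R7}
Step 14: cancel R7 -> on_hand[A=5 B=37 C=56] avail[A=5 B=37 C=56] open={}
Step 15: reserve R8 B 7 -> on_hand[A=5 B=37 C=56] avail[A=5 B=30 C=56] open={R8}
Step 16: reserve R9 B 6 -> on_hand[A=5 B=37 C=56] avail[A=5 B=24 C=56] open={R8,R9}
Step 17: commit R8 -> on_hand[A=5 B=30 C=56] avail[A=5 B=24 C=56] open={R9}
Step 18: reserve R10 A 5 -> on_hand[A=5 B=30 C=56] avail[A=0 B=24 C=56] open={R10,R9}
Step 19: commit R10 -> on_hand[A=0 B=30 C=56] avail[A=0 B=24 C=56] open={R9}
Open reservations: ['R9'] -> 1

Answer: 1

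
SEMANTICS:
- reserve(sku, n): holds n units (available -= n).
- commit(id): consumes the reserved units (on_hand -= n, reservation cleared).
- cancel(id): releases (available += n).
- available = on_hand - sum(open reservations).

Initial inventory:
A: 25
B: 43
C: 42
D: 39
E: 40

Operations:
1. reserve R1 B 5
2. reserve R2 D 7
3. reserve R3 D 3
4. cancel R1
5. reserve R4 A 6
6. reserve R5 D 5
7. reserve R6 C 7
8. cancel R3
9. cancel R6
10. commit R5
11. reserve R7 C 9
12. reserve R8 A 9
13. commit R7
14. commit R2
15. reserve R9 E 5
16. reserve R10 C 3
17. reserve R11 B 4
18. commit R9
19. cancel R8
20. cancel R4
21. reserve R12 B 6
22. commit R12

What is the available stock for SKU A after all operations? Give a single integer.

Step 1: reserve R1 B 5 -> on_hand[A=25 B=43 C=42 D=39 E=40] avail[A=25 B=38 C=42 D=39 E=40] open={R1}
Step 2: reserve R2 D 7 -> on_hand[A=25 B=43 C=42 D=39 E=40] avail[A=25 B=38 C=42 D=32 E=40] open={R1,R2}
Step 3: reserve R3 D 3 -> on_hand[A=25 B=43 C=42 D=39 E=40] avail[A=25 B=38 C=42 D=29 E=40] open={R1,R2,R3}
Step 4: cancel R1 -> on_hand[A=25 B=43 C=42 D=39 E=40] avail[A=25 B=43 C=42 D=29 E=40] open={R2,R3}
Step 5: reserve R4 A 6 -> on_hand[A=25 B=43 C=42 D=39 E=40] avail[A=19 B=43 C=42 D=29 E=40] open={R2,R3,R4}
Step 6: reserve R5 D 5 -> on_hand[A=25 B=43 C=42 D=39 E=40] avail[A=19 B=43 C=42 D=24 E=40] open={R2,R3,R4,R5}
Step 7: reserve R6 C 7 -> on_hand[A=25 B=43 C=42 D=39 E=40] avail[A=19 B=43 C=35 D=24 E=40] open={R2,R3,R4,R5,R6}
Step 8: cancel R3 -> on_hand[A=25 B=43 C=42 D=39 E=40] avail[A=19 B=43 C=35 D=27 E=40] open={R2,R4,R5,R6}
Step 9: cancel R6 -> on_hand[A=25 B=43 C=42 D=39 E=40] avail[A=19 B=43 C=42 D=27 E=40] open={R2,R4,R5}
Step 10: commit R5 -> on_hand[A=25 B=43 C=42 D=34 E=40] avail[A=19 B=43 C=42 D=27 E=40] open={R2,R4}
Step 11: reserve R7 C 9 -> on_hand[A=25 B=43 C=42 D=34 E=40] avail[A=19 B=43 C=33 D=27 E=40] open={R2,R4,R7}
Step 12: reserve R8 A 9 -> on_hand[A=25 B=43 C=42 D=34 E=40] avail[A=10 B=43 C=33 D=27 E=40] open={R2,R4,R7,R8}
Step 13: commit R7 -> on_hand[A=25 B=43 C=33 D=34 E=40] avail[A=10 B=43 C=33 D=27 E=40] open={R2,R4,R8}
Step 14: commit R2 -> on_hand[A=25 B=43 C=33 D=27 E=40] avail[A=10 B=43 C=33 D=27 E=40] open={R4,R8}
Step 15: reserve R9 E 5 -> on_hand[A=25 B=43 C=33 D=27 E=40] avail[A=10 B=43 C=33 D=27 E=35] open={R4,R8,R9}
Step 16: reserve R10 C 3 -> on_hand[A=25 B=43 C=33 D=27 E=40] avail[A=10 B=43 C=30 D=27 E=35] open={R10,R4,R8,R9}
Step 17: reserve R11 B 4 -> on_hand[A=25 B=43 C=33 D=27 E=40] avail[A=10 B=39 C=30 D=27 E=35] open={R10,R11,R4,R8,R9}
Step 18: commit R9 -> on_hand[A=25 B=43 C=33 D=27 E=35] avail[A=10 B=39 C=30 D=27 E=35] open={R10,R11,R4,R8}
Step 19: cancel R8 -> on_hand[A=25 B=43 C=33 D=27 E=35] avail[A=19 B=39 C=30 D=27 E=35] open={R10,R11,R4}
Step 20: cancel R4 -> on_hand[A=25 B=43 C=33 D=27 E=35] avail[A=25 B=39 C=30 D=27 E=35] open={R10,R11}
Step 21: reserve R12 B 6 -> on_hand[A=25 B=43 C=33 D=27 E=35] avail[A=25 B=33 C=30 D=27 E=35] open={R10,R11,R12}
Step 22: commit R12 -> on_hand[A=25 B=37 C=33 D=27 E=35] avail[A=25 B=33 C=30 D=27 E=35] open={R10,R11}
Final available[A] = 25

Answer: 25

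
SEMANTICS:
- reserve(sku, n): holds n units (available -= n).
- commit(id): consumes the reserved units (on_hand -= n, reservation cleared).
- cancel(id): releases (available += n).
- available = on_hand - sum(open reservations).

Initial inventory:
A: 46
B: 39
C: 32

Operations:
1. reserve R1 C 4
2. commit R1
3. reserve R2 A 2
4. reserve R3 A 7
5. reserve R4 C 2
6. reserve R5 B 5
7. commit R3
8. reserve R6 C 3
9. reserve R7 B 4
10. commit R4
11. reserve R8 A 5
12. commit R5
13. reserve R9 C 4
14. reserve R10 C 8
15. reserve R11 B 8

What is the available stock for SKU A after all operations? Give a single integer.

Step 1: reserve R1 C 4 -> on_hand[A=46 B=39 C=32] avail[A=46 B=39 C=28] open={R1}
Step 2: commit R1 -> on_hand[A=46 B=39 C=28] avail[A=46 B=39 C=28] open={}
Step 3: reserve R2 A 2 -> on_hand[A=46 B=39 C=28] avail[A=44 B=39 C=28] open={R2}
Step 4: reserve R3 A 7 -> on_hand[A=46 B=39 C=28] avail[A=37 B=39 C=28] open={R2,R3}
Step 5: reserve R4 C 2 -> on_hand[A=46 B=39 C=28] avail[A=37 B=39 C=26] open={R2,R3,R4}
Step 6: reserve R5 B 5 -> on_hand[A=46 B=39 C=28] avail[A=37 B=34 C=26] open={R2,R3,R4,R5}
Step 7: commit R3 -> on_hand[A=39 B=39 C=28] avail[A=37 B=34 C=26] open={R2,R4,R5}
Step 8: reserve R6 C 3 -> on_hand[A=39 B=39 C=28] avail[A=37 B=34 C=23] open={R2,R4,R5,R6}
Step 9: reserve R7 B 4 -> on_hand[A=39 B=39 C=28] avail[A=37 B=30 C=23] open={R2,R4,R5,R6,R7}
Step 10: commit R4 -> on_hand[A=39 B=39 C=26] avail[A=37 B=30 C=23] open={R2,R5,R6,R7}
Step 11: reserve R8 A 5 -> on_hand[A=39 B=39 C=26] avail[A=32 B=30 C=23] open={R2,R5,R6,R7,R8}
Step 12: commit R5 -> on_hand[A=39 B=34 C=26] avail[A=32 B=30 C=23] open={R2,R6,R7,R8}
Step 13: reserve R9 C 4 -> on_hand[A=39 B=34 C=26] avail[A=32 B=30 C=19] open={R2,R6,R7,R8,R9}
Step 14: reserve R10 C 8 -> on_hand[A=39 B=34 C=26] avail[A=32 B=30 C=11] open={R10,R2,R6,R7,R8,R9}
Step 15: reserve R11 B 8 -> on_hand[A=39 B=34 C=26] avail[A=32 B=22 C=11] open={R10,R11,R2,R6,R7,R8,R9}
Final available[A] = 32

Answer: 32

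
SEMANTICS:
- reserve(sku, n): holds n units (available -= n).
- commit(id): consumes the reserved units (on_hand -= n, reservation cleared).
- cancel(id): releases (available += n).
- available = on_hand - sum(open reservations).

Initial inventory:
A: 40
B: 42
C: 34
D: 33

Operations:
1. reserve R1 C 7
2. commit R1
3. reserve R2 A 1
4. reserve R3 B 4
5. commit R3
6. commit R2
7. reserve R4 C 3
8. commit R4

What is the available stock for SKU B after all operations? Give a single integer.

Step 1: reserve R1 C 7 -> on_hand[A=40 B=42 C=34 D=33] avail[A=40 B=42 C=27 D=33] open={R1}
Step 2: commit R1 -> on_hand[A=40 B=42 C=27 D=33] avail[A=40 B=42 C=27 D=33] open={}
Step 3: reserve R2 A 1 -> on_hand[A=40 B=42 C=27 D=33] avail[A=39 B=42 C=27 D=33] open={R2}
Step 4: reserve R3 B 4 -> on_hand[A=40 B=42 C=27 D=33] avail[A=39 B=38 C=27 D=33] open={R2,R3}
Step 5: commit R3 -> on_hand[A=40 B=38 C=27 D=33] avail[A=39 B=38 C=27 D=33] open={R2}
Step 6: commit R2 -> on_hand[A=39 B=38 C=27 D=33] avail[A=39 B=38 C=27 D=33] open={}
Step 7: reserve R4 C 3 -> on_hand[A=39 B=38 C=27 D=33] avail[A=39 B=38 C=24 D=33] open={R4}
Step 8: commit R4 -> on_hand[A=39 B=38 C=24 D=33] avail[A=39 B=38 C=24 D=33] open={}
Final available[B] = 38

Answer: 38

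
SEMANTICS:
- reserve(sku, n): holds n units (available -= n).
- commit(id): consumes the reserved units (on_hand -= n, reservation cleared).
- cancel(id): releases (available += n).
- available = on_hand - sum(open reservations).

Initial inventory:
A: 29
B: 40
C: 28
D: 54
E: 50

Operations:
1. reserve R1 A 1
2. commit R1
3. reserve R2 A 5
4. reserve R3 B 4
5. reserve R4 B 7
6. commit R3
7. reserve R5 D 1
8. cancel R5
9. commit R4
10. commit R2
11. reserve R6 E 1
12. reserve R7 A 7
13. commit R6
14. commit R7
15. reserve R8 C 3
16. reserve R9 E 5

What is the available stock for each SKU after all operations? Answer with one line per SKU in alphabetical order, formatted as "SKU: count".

Answer: A: 16
B: 29
C: 25
D: 54
E: 44

Derivation:
Step 1: reserve R1 A 1 -> on_hand[A=29 B=40 C=28 D=54 E=50] avail[A=28 B=40 C=28 D=54 E=50] open={R1}
Step 2: commit R1 -> on_hand[A=28 B=40 C=28 D=54 E=50] avail[A=28 B=40 C=28 D=54 E=50] open={}
Step 3: reserve R2 A 5 -> on_hand[A=28 B=40 C=28 D=54 E=50] avail[A=23 B=40 C=28 D=54 E=50] open={R2}
Step 4: reserve R3 B 4 -> on_hand[A=28 B=40 C=28 D=54 E=50] avail[A=23 B=36 C=28 D=54 E=50] open={R2,R3}
Step 5: reserve R4 B 7 -> on_hand[A=28 B=40 C=28 D=54 E=50] avail[A=23 B=29 C=28 D=54 E=50] open={R2,R3,R4}
Step 6: commit R3 -> on_hand[A=28 B=36 C=28 D=54 E=50] avail[A=23 B=29 C=28 D=54 E=50] open={R2,R4}
Step 7: reserve R5 D 1 -> on_hand[A=28 B=36 C=28 D=54 E=50] avail[A=23 B=29 C=28 D=53 E=50] open={R2,R4,R5}
Step 8: cancel R5 -> on_hand[A=28 B=36 C=28 D=54 E=50] avail[A=23 B=29 C=28 D=54 E=50] open={R2,R4}
Step 9: commit R4 -> on_hand[A=28 B=29 C=28 D=54 E=50] avail[A=23 B=29 C=28 D=54 E=50] open={R2}
Step 10: commit R2 -> on_hand[A=23 B=29 C=28 D=54 E=50] avail[A=23 B=29 C=28 D=54 E=50] open={}
Step 11: reserve R6 E 1 -> on_hand[A=23 B=29 C=28 D=54 E=50] avail[A=23 B=29 C=28 D=54 E=49] open={R6}
Step 12: reserve R7 A 7 -> on_hand[A=23 B=29 C=28 D=54 E=50] avail[A=16 B=29 C=28 D=54 E=49] open={R6,R7}
Step 13: commit R6 -> on_hand[A=23 B=29 C=28 D=54 E=49] avail[A=16 B=29 C=28 D=54 E=49] open={R7}
Step 14: commit R7 -> on_hand[A=16 B=29 C=28 D=54 E=49] avail[A=16 B=29 C=28 D=54 E=49] open={}
Step 15: reserve R8 C 3 -> on_hand[A=16 B=29 C=28 D=54 E=49] avail[A=16 B=29 C=25 D=54 E=49] open={R8}
Step 16: reserve R9 E 5 -> on_hand[A=16 B=29 C=28 D=54 E=49] avail[A=16 B=29 C=25 D=54 E=44] open={R8,R9}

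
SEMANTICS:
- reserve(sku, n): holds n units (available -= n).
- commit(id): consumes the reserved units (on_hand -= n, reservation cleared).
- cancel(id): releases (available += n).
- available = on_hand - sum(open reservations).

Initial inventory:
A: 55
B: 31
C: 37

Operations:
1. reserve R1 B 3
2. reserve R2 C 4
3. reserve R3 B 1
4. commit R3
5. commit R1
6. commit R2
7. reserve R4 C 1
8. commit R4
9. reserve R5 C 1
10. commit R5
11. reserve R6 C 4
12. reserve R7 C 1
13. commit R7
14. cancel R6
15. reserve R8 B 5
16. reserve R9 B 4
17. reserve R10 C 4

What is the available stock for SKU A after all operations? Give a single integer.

Answer: 55

Derivation:
Step 1: reserve R1 B 3 -> on_hand[A=55 B=31 C=37] avail[A=55 B=28 C=37] open={R1}
Step 2: reserve R2 C 4 -> on_hand[A=55 B=31 C=37] avail[A=55 B=28 C=33] open={R1,R2}
Step 3: reserve R3 B 1 -> on_hand[A=55 B=31 C=37] avail[A=55 B=27 C=33] open={R1,R2,R3}
Step 4: commit R3 -> on_hand[A=55 B=30 C=37] avail[A=55 B=27 C=33] open={R1,R2}
Step 5: commit R1 -> on_hand[A=55 B=27 C=37] avail[A=55 B=27 C=33] open={R2}
Step 6: commit R2 -> on_hand[A=55 B=27 C=33] avail[A=55 B=27 C=33] open={}
Step 7: reserve R4 C 1 -> on_hand[A=55 B=27 C=33] avail[A=55 B=27 C=32] open={R4}
Step 8: commit R4 -> on_hand[A=55 B=27 C=32] avail[A=55 B=27 C=32] open={}
Step 9: reserve R5 C 1 -> on_hand[A=55 B=27 C=32] avail[A=55 B=27 C=31] open={R5}
Step 10: commit R5 -> on_hand[A=55 B=27 C=31] avail[A=55 B=27 C=31] open={}
Step 11: reserve R6 C 4 -> on_hand[A=55 B=27 C=31] avail[A=55 B=27 C=27] open={R6}
Step 12: reserve R7 C 1 -> on_hand[A=55 B=27 C=31] avail[A=55 B=27 C=26] open={R6,R7}
Step 13: commit R7 -> on_hand[A=55 B=27 C=30] avail[A=55 B=27 C=26] open={R6}
Step 14: cancel R6 -> on_hand[A=55 B=27 C=30] avail[A=55 B=27 C=30] open={}
Step 15: reserve R8 B 5 -> on_hand[A=55 B=27 C=30] avail[A=55 B=22 C=30] open={R8}
Step 16: reserve R9 B 4 -> on_hand[A=55 B=27 C=30] avail[A=55 B=18 C=30] open={R8,R9}
Step 17: reserve R10 C 4 -> on_hand[A=55 B=27 C=30] avail[A=55 B=18 C=26] open={R10,R8,R9}
Final available[A] = 55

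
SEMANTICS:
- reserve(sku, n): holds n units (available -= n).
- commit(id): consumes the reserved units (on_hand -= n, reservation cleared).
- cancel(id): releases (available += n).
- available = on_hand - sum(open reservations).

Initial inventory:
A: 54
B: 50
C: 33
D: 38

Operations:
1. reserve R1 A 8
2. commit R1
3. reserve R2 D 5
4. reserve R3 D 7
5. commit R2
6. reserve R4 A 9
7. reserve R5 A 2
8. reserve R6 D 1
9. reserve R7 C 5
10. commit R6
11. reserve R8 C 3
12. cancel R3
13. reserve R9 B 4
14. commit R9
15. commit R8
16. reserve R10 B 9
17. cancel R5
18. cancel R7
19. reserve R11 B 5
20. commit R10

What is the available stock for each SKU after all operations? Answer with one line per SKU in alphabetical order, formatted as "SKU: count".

Answer: A: 37
B: 32
C: 30
D: 32

Derivation:
Step 1: reserve R1 A 8 -> on_hand[A=54 B=50 C=33 D=38] avail[A=46 B=50 C=33 D=38] open={R1}
Step 2: commit R1 -> on_hand[A=46 B=50 C=33 D=38] avail[A=46 B=50 C=33 D=38] open={}
Step 3: reserve R2 D 5 -> on_hand[A=46 B=50 C=33 D=38] avail[A=46 B=50 C=33 D=33] open={R2}
Step 4: reserve R3 D 7 -> on_hand[A=46 B=50 C=33 D=38] avail[A=46 B=50 C=33 D=26] open={R2,R3}
Step 5: commit R2 -> on_hand[A=46 B=50 C=33 D=33] avail[A=46 B=50 C=33 D=26] open={R3}
Step 6: reserve R4 A 9 -> on_hand[A=46 B=50 C=33 D=33] avail[A=37 B=50 C=33 D=26] open={R3,R4}
Step 7: reserve R5 A 2 -> on_hand[A=46 B=50 C=33 D=33] avail[A=35 B=50 C=33 D=26] open={R3,R4,R5}
Step 8: reserve R6 D 1 -> on_hand[A=46 B=50 C=33 D=33] avail[A=35 B=50 C=33 D=25] open={R3,R4,R5,R6}
Step 9: reserve R7 C 5 -> on_hand[A=46 B=50 C=33 D=33] avail[A=35 B=50 C=28 D=25] open={R3,R4,R5,R6,R7}
Step 10: commit R6 -> on_hand[A=46 B=50 C=33 D=32] avail[A=35 B=50 C=28 D=25] open={R3,R4,R5,R7}
Step 11: reserve R8 C 3 -> on_hand[A=46 B=50 C=33 D=32] avail[A=35 B=50 C=25 D=25] open={R3,R4,R5,R7,R8}
Step 12: cancel R3 -> on_hand[A=46 B=50 C=33 D=32] avail[A=35 B=50 C=25 D=32] open={R4,R5,R7,R8}
Step 13: reserve R9 B 4 -> on_hand[A=46 B=50 C=33 D=32] avail[A=35 B=46 C=25 D=32] open={R4,R5,R7,R8,R9}
Step 14: commit R9 -> on_hand[A=46 B=46 C=33 D=32] avail[A=35 B=46 C=25 D=32] open={R4,R5,R7,R8}
Step 15: commit R8 -> on_hand[A=46 B=46 C=30 D=32] avail[A=35 B=46 C=25 D=32] open={R4,R5,R7}
Step 16: reserve R10 B 9 -> on_hand[A=46 B=46 C=30 D=32] avail[A=35 B=37 C=25 D=32] open={R10,R4,R5,R7}
Step 17: cancel R5 -> on_hand[A=46 B=46 C=30 D=32] avail[A=37 B=37 C=25 D=32] open={R10,R4,R7}
Step 18: cancel R7 -> on_hand[A=46 B=46 C=30 D=32] avail[A=37 B=37 C=30 D=32] open={R10,R4}
Step 19: reserve R11 B 5 -> on_hand[A=46 B=46 C=30 D=32] avail[A=37 B=32 C=30 D=32] open={R10,R11,R4}
Step 20: commit R10 -> on_hand[A=46 B=37 C=30 D=32] avail[A=37 B=32 C=30 D=32] open={R11,R4}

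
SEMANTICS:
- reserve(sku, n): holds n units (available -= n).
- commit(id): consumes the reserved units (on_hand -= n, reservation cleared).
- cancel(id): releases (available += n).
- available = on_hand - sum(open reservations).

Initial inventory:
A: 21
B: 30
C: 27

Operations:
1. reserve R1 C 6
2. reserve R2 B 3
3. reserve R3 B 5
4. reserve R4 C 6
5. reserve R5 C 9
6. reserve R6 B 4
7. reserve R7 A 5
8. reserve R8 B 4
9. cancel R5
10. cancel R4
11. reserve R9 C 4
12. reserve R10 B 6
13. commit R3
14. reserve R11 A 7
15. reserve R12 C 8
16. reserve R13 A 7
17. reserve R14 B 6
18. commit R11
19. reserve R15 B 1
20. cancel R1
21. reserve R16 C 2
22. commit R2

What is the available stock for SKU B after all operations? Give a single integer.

Step 1: reserve R1 C 6 -> on_hand[A=21 B=30 C=27] avail[A=21 B=30 C=21] open={R1}
Step 2: reserve R2 B 3 -> on_hand[A=21 B=30 C=27] avail[A=21 B=27 C=21] open={R1,R2}
Step 3: reserve R3 B 5 -> on_hand[A=21 B=30 C=27] avail[A=21 B=22 C=21] open={R1,R2,R3}
Step 4: reserve R4 C 6 -> on_hand[A=21 B=30 C=27] avail[A=21 B=22 C=15] open={R1,R2,R3,R4}
Step 5: reserve R5 C 9 -> on_hand[A=21 B=30 C=27] avail[A=21 B=22 C=6] open={R1,R2,R3,R4,R5}
Step 6: reserve R6 B 4 -> on_hand[A=21 B=30 C=27] avail[A=21 B=18 C=6] open={R1,R2,R3,R4,R5,R6}
Step 7: reserve R7 A 5 -> on_hand[A=21 B=30 C=27] avail[A=16 B=18 C=6] open={R1,R2,R3,R4,R5,R6,R7}
Step 8: reserve R8 B 4 -> on_hand[A=21 B=30 C=27] avail[A=16 B=14 C=6] open={R1,R2,R3,R4,R5,R6,R7,R8}
Step 9: cancel R5 -> on_hand[A=21 B=30 C=27] avail[A=16 B=14 C=15] open={R1,R2,R3,R4,R6,R7,R8}
Step 10: cancel R4 -> on_hand[A=21 B=30 C=27] avail[A=16 B=14 C=21] open={R1,R2,R3,R6,R7,R8}
Step 11: reserve R9 C 4 -> on_hand[A=21 B=30 C=27] avail[A=16 B=14 C=17] open={R1,R2,R3,R6,R7,R8,R9}
Step 12: reserve R10 B 6 -> on_hand[A=21 B=30 C=27] avail[A=16 B=8 C=17] open={R1,R10,R2,R3,R6,R7,R8,R9}
Step 13: commit R3 -> on_hand[A=21 B=25 C=27] avail[A=16 B=8 C=17] open={R1,R10,R2,R6,R7,R8,R9}
Step 14: reserve R11 A 7 -> on_hand[A=21 B=25 C=27] avail[A=9 B=8 C=17] open={R1,R10,R11,R2,R6,R7,R8,R9}
Step 15: reserve R12 C 8 -> on_hand[A=21 B=25 C=27] avail[A=9 B=8 C=9] open={R1,R10,R11,R12,R2,R6,R7,R8,R9}
Step 16: reserve R13 A 7 -> on_hand[A=21 B=25 C=27] avail[A=2 B=8 C=9] open={R1,R10,R11,R12,R13,R2,R6,R7,R8,R9}
Step 17: reserve R14 B 6 -> on_hand[A=21 B=25 C=27] avail[A=2 B=2 C=9] open={R1,R10,R11,R12,R13,R14,R2,R6,R7,R8,R9}
Step 18: commit R11 -> on_hand[A=14 B=25 C=27] avail[A=2 B=2 C=9] open={R1,R10,R12,R13,R14,R2,R6,R7,R8,R9}
Step 19: reserve R15 B 1 -> on_hand[A=14 B=25 C=27] avail[A=2 B=1 C=9] open={R1,R10,R12,R13,R14,R15,R2,R6,R7,R8,R9}
Step 20: cancel R1 -> on_hand[A=14 B=25 C=27] avail[A=2 B=1 C=15] open={R10,R12,R13,R14,R15,R2,R6,R7,R8,R9}
Step 21: reserve R16 C 2 -> on_hand[A=14 B=25 C=27] avail[A=2 B=1 C=13] open={R10,R12,R13,R14,R15,R16,R2,R6,R7,R8,R9}
Step 22: commit R2 -> on_hand[A=14 B=22 C=27] avail[A=2 B=1 C=13] open={R10,R12,R13,R14,R15,R16,R6,R7,R8,R9}
Final available[B] = 1

Answer: 1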